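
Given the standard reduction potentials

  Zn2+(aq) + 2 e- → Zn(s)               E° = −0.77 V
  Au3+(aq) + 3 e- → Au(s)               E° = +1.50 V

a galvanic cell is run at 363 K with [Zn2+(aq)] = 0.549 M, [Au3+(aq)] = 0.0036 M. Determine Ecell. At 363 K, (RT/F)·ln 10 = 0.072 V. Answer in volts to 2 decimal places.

+2.22 V

Since E°(Au³⁺/Au) > E°(Zn²⁺/Zn), Au³⁺/Au serves as the cathode.
The standard potential is +1.50 − (−0.77) = +2.27 V and the balanced reaction transfers n = 6 electrons.
The balanced reaction is 2 Au3+(aq) + 3 Zn(s) → 2 Au(s) + 3 Zn2+(aq), so Q = [Zn2+(aq)]^3 / [Au3+(aq)]^2 = 1.28×10^4 and log Q = 4.106.
E = E° − (0.072/n)·log Q = +2.27 − (0.072/6)(4.106) = +2.22 V.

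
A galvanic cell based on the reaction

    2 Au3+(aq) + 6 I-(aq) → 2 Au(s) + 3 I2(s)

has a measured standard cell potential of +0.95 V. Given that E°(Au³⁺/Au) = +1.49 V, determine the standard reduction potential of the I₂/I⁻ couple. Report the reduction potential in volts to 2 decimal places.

In the reaction as written the Au³⁺/Au couple is reduced (cathode) and I₂/I⁻ is oxidized (anode), so E°cell = E°(Au³⁺/Au) − E°(I₂/I⁻).
E°(I₂/I⁻) = E°(cathode) − E°cell = +1.49 − (+0.95) = +0.54 V.

+0.54 V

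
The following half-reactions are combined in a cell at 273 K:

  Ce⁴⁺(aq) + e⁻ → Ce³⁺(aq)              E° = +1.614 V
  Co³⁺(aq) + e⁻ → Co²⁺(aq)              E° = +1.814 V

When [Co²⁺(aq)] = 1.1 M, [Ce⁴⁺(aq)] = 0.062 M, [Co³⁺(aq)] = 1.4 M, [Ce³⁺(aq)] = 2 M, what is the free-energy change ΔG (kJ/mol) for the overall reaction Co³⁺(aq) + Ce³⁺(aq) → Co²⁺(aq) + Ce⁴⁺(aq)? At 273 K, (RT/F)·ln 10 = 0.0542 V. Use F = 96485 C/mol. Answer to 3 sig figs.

−27.7 kJ/mol

With Co³⁺/Co²⁺ reduced at the cathode, E°cell = +1.814 − (+1.614) = +0.200 V and n = 1.
The reaction quotient is ([Co²⁺(aq)]·[Ce⁴⁺(aq)]) / ([Co³⁺(aq)]·[Ce³⁺(aq)]) = 0.0244; by Nernst, E = +0.200 − (0.0542/1)(−1.613) = +0.2874 V.
ΔG = −nFE = −(1)(96485)(+0.2874) J/mol = −27.7 kJ/mol.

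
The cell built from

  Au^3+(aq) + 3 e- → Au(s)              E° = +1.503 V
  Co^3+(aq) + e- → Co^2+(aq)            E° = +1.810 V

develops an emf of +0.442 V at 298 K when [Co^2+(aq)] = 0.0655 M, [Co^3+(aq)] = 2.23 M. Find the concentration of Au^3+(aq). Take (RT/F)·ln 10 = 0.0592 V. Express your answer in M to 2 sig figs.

0.0057 M

The Co³⁺/Co²⁺ couple has the larger reduction potential, so it is the cathode: E°cell = +1.810 − (+1.503) = +0.307 V and n = 3.
Since E = E° − (0.0592/n)·log Q, log Q = n(E° − E)/0.0592 = −6.841.
For 3 Co^3+(aq) + Au(s) → 3 Co^2+(aq) + Au^3+(aq), the reaction quotient is Q = ([Co^2+(aq)]^3·[Au^3+(aq)]) / [Co^3+(aq)]^3.
Isolating [Au^3+(aq)] in Q = 10^{−6.841} yields log [Au^3+(aq)] = −2.245, i.e. 0.0057 M.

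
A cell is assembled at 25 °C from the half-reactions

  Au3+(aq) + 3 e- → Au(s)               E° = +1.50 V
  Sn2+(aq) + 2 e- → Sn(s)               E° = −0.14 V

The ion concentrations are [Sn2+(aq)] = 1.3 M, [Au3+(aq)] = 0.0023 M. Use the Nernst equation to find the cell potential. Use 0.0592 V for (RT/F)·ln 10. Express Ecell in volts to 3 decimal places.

+1.585 V

The Au³⁺/Au couple has the more positive E°, so it is the cathode; Sn²⁺/Sn is the anode.
E°cell = E°cat − E°an = +1.50 − (−0.14) = +1.64 V; n = 6.
The balanced reaction is 2 Au3+(aq) + 3 Sn(s) → 2 Au(s) + 3 Sn2+(aq), so Q = [Sn2+(aq)]^3 / [Au3+(aq)]^2 = 4.15×10^5 and log Q = 5.618.
By the Nernst equation, E = +1.64 − (0.0592/6)·(5.618) = +1.585 V.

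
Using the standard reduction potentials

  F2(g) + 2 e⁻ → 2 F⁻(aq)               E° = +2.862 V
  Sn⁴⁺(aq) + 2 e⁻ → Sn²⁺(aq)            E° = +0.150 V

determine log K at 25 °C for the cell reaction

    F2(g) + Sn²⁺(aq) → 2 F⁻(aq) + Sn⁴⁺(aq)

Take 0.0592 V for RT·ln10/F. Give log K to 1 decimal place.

The F₂/F⁻ couple is reduced (cathode); E°cell = +2.862 − (+0.150) = +2.712 V with n = 2.
At equilibrium E = 0, so log K = nE°cell / 0.0592 = (2)(+2.712) / 0.0592 = 91.6.

log K = 91.6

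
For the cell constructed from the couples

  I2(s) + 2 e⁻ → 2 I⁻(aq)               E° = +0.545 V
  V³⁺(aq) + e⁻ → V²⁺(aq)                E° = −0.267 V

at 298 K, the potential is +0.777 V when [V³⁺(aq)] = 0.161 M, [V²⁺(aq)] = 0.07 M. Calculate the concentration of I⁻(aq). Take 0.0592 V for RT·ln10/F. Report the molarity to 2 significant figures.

The I₂/I⁻ couple has the larger reduction potential, so it is the cathode: E°cell = +0.545 − (−0.267) = +0.812 V and n = 2.
Rearranging E = E° − (0.0592/n)·log Q gives log Q = 2(+0.812 − (+0.777))/0.0592 = 1.182.
Balancing electrons gives I2(s) + 2 V²⁺(aq) → 2 I⁻(aq) + 2 V³⁺(aq); thus Q = ([I⁻(aq)]^2·[V³⁺(aq)]^2) / [V²⁺(aq)]^2.
Solving for the unknown gives log [I⁻(aq)] = 0.229, so [I⁻(aq)] ≈ 1.7 M.

1.7 M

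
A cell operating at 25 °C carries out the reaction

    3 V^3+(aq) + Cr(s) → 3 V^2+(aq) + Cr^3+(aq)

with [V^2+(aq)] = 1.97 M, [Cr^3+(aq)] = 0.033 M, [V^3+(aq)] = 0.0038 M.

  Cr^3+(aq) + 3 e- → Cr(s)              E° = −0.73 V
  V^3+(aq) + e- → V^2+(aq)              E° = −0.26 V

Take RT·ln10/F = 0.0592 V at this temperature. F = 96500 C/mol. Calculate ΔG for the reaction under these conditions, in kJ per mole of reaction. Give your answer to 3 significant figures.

E°cell = −0.26 − (−0.73) = +0.47 V; the balanced reaction transfers n = 3 electrons.
Q = ([V^2+(aq)]^3·[Cr^3+(aq)]) / [V^3+(aq)]^3 = 4.6×10^6, so log Q = 6.663 and E = +0.47 − (0.0592/3)(6.663) = +0.3385 V.
Finally ΔG = −nFE = −(3)(96500 C/mol)(+0.3385 V) = −98.0 kJ/mol.

−98.0 kJ/mol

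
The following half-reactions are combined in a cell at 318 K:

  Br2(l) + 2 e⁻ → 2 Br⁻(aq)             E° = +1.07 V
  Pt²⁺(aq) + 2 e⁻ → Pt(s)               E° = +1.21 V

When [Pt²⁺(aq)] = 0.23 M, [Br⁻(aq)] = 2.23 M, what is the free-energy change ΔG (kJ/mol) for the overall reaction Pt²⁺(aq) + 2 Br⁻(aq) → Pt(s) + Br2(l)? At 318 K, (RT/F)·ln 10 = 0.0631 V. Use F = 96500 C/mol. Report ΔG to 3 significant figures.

With Pt²⁺/Pt reduced at the cathode, E°cell = +1.21 − (+1.07) = +0.14 V and n = 2.
Here Q = 1 / ([Pt²⁺(aq)]·[Br⁻(aq)]^2) = 0.874 (log Q = −0.058), giving E = +0.14 − (0.0631/2)·(−0.058) = +0.1418 V.
Finally ΔG = −nFE = −(2)(96500 C/mol)(+0.1418 V) = −27.4 kJ/mol.

−27.4 kJ/mol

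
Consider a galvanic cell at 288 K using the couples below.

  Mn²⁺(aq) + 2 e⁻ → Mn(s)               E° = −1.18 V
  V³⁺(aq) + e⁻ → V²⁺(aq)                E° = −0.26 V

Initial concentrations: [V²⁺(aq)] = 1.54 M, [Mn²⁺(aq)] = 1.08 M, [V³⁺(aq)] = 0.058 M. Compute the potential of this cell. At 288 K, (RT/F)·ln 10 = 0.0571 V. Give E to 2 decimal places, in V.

+0.84 V

Since E°(V³⁺/V²⁺) > E°(Mn²⁺/Mn), V³⁺/V²⁺ serves as the cathode.
The standard potential is −0.26 − (−1.18) = +0.92 V and the balanced reaction transfers n = 2 electrons.
Balancing gives 2 V³⁺(aq) + Mn(s) → 2 V²⁺(aq) + Mn²⁺(aq); hence Q = ([V²⁺(aq)]^2·[Mn²⁺(aq)]) / [V³⁺(aq)]^2 = 761 (log Q = 2.882).
By the Nernst equation, E = +0.92 − (0.0571/2)·(2.882) = +0.84 V.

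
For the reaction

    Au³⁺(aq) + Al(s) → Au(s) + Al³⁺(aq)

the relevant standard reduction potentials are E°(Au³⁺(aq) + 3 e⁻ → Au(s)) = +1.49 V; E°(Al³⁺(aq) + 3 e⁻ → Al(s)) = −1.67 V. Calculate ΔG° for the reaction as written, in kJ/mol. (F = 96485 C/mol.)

In the reaction as written Au³⁺(aq) is reduced, so the Au³⁺/Au couple is the cathode and Al³⁺/Al is the anode.
E°cell = +1.49 − (−1.67) = +3.16 V; balancing electrons gives n = 3.
ΔG° = −nFE°cell = −(3)(96485)(+3.16) J/mol = −915 kJ/mol.

−915 kJ/mol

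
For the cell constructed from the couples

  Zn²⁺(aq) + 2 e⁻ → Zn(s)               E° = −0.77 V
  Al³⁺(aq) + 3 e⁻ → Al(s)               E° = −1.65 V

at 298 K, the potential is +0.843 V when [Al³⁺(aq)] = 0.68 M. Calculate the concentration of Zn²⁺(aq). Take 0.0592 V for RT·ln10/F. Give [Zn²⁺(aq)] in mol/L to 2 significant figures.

0.043 M

Zn²⁺/Zn is the cathode (higher E°); E°cell = −0.77 − (−1.65) = +0.88 V with n = 6.
Rearranging E = E° − (0.0592/n)·log Q gives log Q = 6(+0.88 − (+0.843))/0.0592 = 3.750.
The balanced reaction is 3 Zn²⁺(aq) + 2 Al(s) → 3 Zn(s) + 2 Al³⁺(aq), so Q = [Al³⁺(aq)]^2 / [Zn²⁺(aq)]^3.
Substituting the known concentrations and solving, log [Zn²⁺(aq)] = −1.362 and [Zn²⁺(aq)] = 0.043 M.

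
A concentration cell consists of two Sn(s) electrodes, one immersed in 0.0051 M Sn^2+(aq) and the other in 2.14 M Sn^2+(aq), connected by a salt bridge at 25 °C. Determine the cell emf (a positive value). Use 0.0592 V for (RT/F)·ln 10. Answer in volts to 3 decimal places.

For a concentration cell E°cell = 0, since both electrodes use the same couple.
The compartment with the higher Sn^2+(aq) concentration (2.14 M) acts as the cathode; ions are reduced there and produced at the dilute (0.0051 M) anode.
With n = 2, Ecell = −(0.0592/2)·log([dilute]/[conc]) = −(0.0592/2)·log(0.0051/2.14) = +0.078 V.

0.078 V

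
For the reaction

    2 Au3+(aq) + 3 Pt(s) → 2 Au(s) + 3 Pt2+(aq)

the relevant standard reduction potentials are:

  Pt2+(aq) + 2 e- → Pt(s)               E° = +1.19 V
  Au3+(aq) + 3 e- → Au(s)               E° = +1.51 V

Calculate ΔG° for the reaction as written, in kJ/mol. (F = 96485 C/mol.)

−185 kJ/mol

In the reaction as written Au3+(aq) is reduced, so the Au³⁺/Au couple is the cathode and Pt²⁺/Pt is the anode.
E°cell = +1.51 − (+1.19) = +0.32 V; balancing electrons gives n = 6.
ΔG° = −nFE°cell = −(6)(96485)(+0.32) J/mol = −185 kJ/mol.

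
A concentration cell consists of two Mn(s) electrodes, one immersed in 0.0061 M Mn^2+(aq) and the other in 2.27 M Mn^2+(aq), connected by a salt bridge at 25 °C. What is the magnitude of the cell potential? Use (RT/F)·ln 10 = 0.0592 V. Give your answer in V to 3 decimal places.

0.076 V

For a concentration cell E°cell = 0, since both electrodes use the same couple.
The compartment with the higher Mn^2+(aq) concentration (2.27 M) acts as the cathode; ions are reduced there and produced at the dilute (0.0061 M) anode.
With n = 2, Ecell = −(0.0592/2)·log([dilute]/[conc]) = −(0.0592/2)·log(0.0061/2.27) = +0.076 V.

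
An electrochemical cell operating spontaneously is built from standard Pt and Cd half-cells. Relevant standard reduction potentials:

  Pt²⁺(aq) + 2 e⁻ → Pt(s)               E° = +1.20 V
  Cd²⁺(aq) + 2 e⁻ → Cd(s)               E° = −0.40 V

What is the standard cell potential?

The Pt²⁺/Pt couple has the higher E°, so Pt ion is reduced (cathode) and Cd is oxidized (anode).
E°cell = E°(cathode) − E°(anode) = +1.20 − (−0.40) = +1.60 V.

+1.60 V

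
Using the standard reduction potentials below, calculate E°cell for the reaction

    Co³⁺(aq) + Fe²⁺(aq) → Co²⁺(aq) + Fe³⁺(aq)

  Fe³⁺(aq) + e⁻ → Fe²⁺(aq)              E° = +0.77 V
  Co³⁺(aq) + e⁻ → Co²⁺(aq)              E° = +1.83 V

In the reaction as written, Co³⁺(aq) is reduced (cathode) and Fe³⁺(aq) is produced by oxidation at the anode.
E°cell = E°(cathode) − E°(anode) = +1.83 − (+0.77) = +1.06 V.

+1.06 V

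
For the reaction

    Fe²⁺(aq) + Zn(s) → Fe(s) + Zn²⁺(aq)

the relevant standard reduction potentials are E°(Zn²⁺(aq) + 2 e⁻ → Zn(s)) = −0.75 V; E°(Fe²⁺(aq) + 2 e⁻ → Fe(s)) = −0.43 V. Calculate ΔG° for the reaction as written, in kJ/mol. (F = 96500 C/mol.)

In the reaction as written Fe²⁺(aq) is reduced, so the Fe²⁺/Fe couple is the cathode and Zn²⁺/Zn is the anode.
E°cell = −0.43 − (−0.75) = +0.32 V; balancing electrons gives n = 2.
ΔG° = −nFE°cell = −(2)(96500)(+0.32) J/mol = −61.8 kJ/mol.

−61.8 kJ/mol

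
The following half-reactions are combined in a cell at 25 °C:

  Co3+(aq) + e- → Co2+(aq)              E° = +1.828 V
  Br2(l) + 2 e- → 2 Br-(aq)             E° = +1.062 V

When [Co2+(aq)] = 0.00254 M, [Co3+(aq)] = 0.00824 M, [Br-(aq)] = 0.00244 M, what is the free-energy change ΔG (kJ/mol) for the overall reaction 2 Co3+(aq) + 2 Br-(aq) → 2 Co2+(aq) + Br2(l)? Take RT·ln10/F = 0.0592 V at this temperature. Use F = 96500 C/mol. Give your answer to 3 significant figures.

−124 kJ/mol

With Co³⁺/Co²⁺ reduced at the cathode, E°cell = +1.828 − (+1.062) = +0.766 V and n = 2.
The reaction quotient is [Co2+(aq)]^2 / ([Co3+(aq)]^2·[Br-(aq)]^2) = 1.6×10^4; by Nernst, E = +0.766 − (0.0592/2)(4.203) = +0.6416 V.
ΔG = −nFE = −(2)(96500)(+0.6416) J/mol = −124 kJ/mol.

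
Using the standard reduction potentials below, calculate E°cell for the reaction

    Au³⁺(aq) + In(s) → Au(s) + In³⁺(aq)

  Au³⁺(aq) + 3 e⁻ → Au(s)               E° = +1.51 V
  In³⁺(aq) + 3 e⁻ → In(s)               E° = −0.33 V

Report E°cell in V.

Au³⁺(aq) gains electrons, so the Au³⁺/Au couple is the cathode; the In³⁺/In couple is the anode.
E°cell = E°(cathode) − E°(anode) = +1.51 − (−0.33) = +1.84 V.
The positive value indicates the reaction is spontaneous as written.

+1.84 V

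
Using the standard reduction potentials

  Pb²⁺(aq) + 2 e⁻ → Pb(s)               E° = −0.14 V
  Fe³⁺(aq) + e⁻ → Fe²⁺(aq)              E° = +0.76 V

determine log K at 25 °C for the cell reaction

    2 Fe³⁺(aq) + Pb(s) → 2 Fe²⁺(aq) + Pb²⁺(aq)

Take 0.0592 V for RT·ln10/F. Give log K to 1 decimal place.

The Fe³⁺/Fe²⁺ couple is reduced (cathode); E°cell = +0.76 − (−0.14) = +0.90 V with n = 2.
At equilibrium E = 0, so log K = nE°cell / 0.0592 = (2)(+0.90) / 0.0592 = 30.4.

log K = 30.4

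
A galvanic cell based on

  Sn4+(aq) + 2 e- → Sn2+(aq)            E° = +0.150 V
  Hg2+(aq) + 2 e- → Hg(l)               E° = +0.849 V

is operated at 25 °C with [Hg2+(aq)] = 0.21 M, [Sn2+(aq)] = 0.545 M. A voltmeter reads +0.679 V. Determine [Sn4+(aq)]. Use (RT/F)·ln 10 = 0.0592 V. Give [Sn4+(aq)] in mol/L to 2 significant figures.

0.54 M

Hg²⁺/Hg is the cathode (higher E°); E°cell = +0.849 − (+0.150) = +0.699 V with n = 2.
Rearranging E = E° − (0.0592/n)·log Q gives log Q = 2(+0.699 − (+0.679))/0.0592 = 0.676.
For Hg2+(aq) + Sn2+(aq) → Hg(l) + Sn4+(aq), the reaction quotient is Q = [Sn4+(aq)] / ([Hg2+(aq)]·[Sn2+(aq)]).
Substituting the known concentrations and solving, log [Sn4+(aq)] = −0.265 and [Sn4+(aq)] = 0.54 M.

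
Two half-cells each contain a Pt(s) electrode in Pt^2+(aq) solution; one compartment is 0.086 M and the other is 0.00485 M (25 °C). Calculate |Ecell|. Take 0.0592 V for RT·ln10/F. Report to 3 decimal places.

0.037 V

For a concentration cell E°cell = 0, since both electrodes use the same couple.
The compartment with the higher Pt^2+(aq) concentration (0.086 M) acts as the cathode; ions are reduced there and produced at the dilute (0.00485 M) anode.
With n = 2, Ecell = −(0.0592/2)·log([dilute]/[conc]) = −(0.0592/2)·log(0.00485/0.086) = +0.037 V.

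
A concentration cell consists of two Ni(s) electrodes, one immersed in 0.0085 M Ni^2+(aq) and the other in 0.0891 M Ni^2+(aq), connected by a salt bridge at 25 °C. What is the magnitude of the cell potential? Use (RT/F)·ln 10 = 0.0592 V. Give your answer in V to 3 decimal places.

0.030 V

For a concentration cell E°cell = 0, since both electrodes use the same couple.
The compartment with the higher Ni^2+(aq) concentration (0.0891 M) acts as the cathode; ions are reduced there and produced at the dilute (0.0085 M) anode.
With n = 2, Ecell = −(0.0592/2)·log([dilute]/[conc]) = −(0.0592/2)·log(0.0085/0.0891) = +0.030 V.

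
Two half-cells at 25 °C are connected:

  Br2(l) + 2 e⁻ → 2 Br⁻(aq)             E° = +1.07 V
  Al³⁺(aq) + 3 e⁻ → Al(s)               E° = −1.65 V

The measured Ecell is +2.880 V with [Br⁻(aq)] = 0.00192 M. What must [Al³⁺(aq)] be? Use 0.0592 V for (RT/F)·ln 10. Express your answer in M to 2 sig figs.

The Br₂/Br⁻ couple has the larger reduction potential, so it is the cathode: E°cell = +1.07 − (−1.65) = +2.72 V and n = 6.
Since E = E° − (0.0592/n)·log Q, log Q = n(E° − E)/0.0592 = −16.216.
Balancing electrons gives 3 Br2(l) + 2 Al(s) → 6 Br⁻(aq) + 2 Al³⁺(aq); thus Q = [Br⁻(aq)]^6·[Al³⁺(aq)]^2.
Isolating [Al³⁺(aq)] in Q = 10^{−16.216} yields log [Al³⁺(aq)] = 0.042, i.e. 1.1 M.

1.1 M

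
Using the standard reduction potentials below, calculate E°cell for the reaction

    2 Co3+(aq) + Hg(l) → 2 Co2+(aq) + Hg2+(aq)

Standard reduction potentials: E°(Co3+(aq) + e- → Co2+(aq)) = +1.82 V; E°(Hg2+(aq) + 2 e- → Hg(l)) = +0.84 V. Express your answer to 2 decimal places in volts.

Co3+(aq) gains electrons, so the Co³⁺/Co²⁺ couple is the cathode; the Hg²⁺/Hg couple is the anode.
E°cell = E°(cathode) − E°(anode) = +1.82 − (+0.84) = +0.98 V.

+0.98 V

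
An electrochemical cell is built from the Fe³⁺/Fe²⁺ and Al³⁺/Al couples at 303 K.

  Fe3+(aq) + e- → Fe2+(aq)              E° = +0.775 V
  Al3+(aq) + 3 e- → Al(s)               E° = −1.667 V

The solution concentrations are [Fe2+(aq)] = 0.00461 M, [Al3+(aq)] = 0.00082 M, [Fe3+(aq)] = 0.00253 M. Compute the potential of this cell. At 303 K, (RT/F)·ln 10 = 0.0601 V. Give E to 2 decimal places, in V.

Since E°(Fe³⁺/Fe²⁺) > E°(Al³⁺/Al), Fe³⁺/Fe²⁺ serves as the cathode.
The standard potential is +0.775 − (−1.667) = +2.442 V and the balanced reaction transfers n = 3 electrons.
The balanced reaction is 3 Fe3+(aq) + Al(s) → 3 Fe2+(aq) + Al3+(aq), so Q = ([Fe2+(aq)]^3·[Al3+(aq)]) / [Fe3+(aq)]^3 = 0.00496 and log Q = −2.304.
E = E° − (0.0601/n)·log Q = +2.442 − (0.0601/3)(−2.304) = +2.49 V.

+2.49 V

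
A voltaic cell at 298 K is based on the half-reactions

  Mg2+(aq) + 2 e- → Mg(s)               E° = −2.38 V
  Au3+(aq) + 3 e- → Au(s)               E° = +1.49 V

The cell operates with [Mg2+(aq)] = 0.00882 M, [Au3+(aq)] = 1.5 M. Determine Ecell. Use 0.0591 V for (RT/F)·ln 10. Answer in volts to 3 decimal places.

The Au³⁺/Au couple has the more positive E°, so it is the cathode; Mg²⁺/Mg is the anode.
E°cell = +1.49 − (−2.38) = +3.87 V, with n = 6 electrons transferred.
The balanced reaction is 2 Au3+(aq) + 3 Mg(s) → 2 Au(s) + 3 Mg2+(aq), so Q = [Mg2+(aq)]^3 / [Au3+(aq)]^2 = 3.05×10^−7 and log Q = −6.516.
By the Nernst equation, E = +3.87 − (0.0591/6)·(−6.516) = +3.934 V.

+3.934 V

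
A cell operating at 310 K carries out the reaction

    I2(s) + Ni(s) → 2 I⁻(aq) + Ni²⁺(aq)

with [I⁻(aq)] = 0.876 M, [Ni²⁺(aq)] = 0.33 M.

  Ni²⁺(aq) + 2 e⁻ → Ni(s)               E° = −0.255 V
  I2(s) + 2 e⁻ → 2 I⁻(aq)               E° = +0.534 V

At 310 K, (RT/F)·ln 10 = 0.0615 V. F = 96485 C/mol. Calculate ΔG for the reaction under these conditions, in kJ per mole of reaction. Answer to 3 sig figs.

−156 kJ/mol

The standard cell potential is +0.534 − (−0.255) = +0.789 V, with n = 2 electrons in the balanced equation.
The reaction quotient is [I⁻(aq)]^2·[Ni²⁺(aq)] = 0.253; by Nernst, E = +0.789 − (0.0615/2)(−0.596) = +0.8073 V.
Finally ΔG = −nFE = −(2)(96485 C/mol)(+0.8073 V) = −156 kJ/mol.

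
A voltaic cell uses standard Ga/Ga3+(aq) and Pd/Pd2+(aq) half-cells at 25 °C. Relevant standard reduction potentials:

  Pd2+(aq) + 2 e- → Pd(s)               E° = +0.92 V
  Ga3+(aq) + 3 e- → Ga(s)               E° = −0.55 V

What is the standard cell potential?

+1.47 V

Of the two couples in this cell, the one with the more positive reduction potential is reduced at the cathode: here that is Pd²⁺/Pd (+0.92 V); Ga³⁺/Ga (−0.55 V) is the anode.
E°cell = E°(cathode) − E°(anode) = +0.92 − (−0.55) = +1.47 V.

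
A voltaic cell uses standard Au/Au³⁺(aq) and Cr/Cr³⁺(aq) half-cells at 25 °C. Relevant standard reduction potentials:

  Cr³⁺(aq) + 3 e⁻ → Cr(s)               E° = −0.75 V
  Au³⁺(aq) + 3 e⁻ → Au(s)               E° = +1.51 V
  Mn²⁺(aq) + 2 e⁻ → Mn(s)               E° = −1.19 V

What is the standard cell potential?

+2.26 V

The Au³⁺/Au couple has the higher E°, so Au ion is reduced (cathode) and Cr is oxidized (anode).
E°cell = E°(cathode) − E°(anode) = +1.51 − (−0.75) = +2.26 V.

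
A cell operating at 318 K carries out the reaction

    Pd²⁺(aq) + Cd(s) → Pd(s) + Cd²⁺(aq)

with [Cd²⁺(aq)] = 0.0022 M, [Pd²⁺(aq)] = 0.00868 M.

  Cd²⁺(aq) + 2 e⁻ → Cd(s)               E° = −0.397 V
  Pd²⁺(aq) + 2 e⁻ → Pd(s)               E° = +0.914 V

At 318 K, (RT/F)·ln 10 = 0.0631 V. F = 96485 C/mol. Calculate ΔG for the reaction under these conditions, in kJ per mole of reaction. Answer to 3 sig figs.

−257 kJ/mol

E°cell = +0.914 − (−0.397) = +1.311 V; the balanced reaction transfers n = 2 electrons.
Here Q = [Cd²⁺(aq)] / [Pd²⁺(aq)] = 0.253 (log Q = −0.596), giving E = +1.311 − (0.0631/2)·(−0.596) = +1.3298 V.
Finally ΔG = −nFE = −(2)(96485 C/mol)(+1.3298 V) = −257 kJ/mol.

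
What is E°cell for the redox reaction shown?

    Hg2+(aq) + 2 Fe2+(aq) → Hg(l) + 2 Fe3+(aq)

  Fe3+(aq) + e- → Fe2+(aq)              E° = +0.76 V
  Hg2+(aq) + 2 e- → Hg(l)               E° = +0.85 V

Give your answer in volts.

In the reaction as written, Hg2+(aq) is reduced (cathode) and Fe3+(aq) is produced by oxidation at the anode.
E°cell = E°(cathode) − E°(anode) = +0.85 − (+0.76) = +0.09 V.
The positive value indicates the reaction is spontaneous as written.

+0.09 V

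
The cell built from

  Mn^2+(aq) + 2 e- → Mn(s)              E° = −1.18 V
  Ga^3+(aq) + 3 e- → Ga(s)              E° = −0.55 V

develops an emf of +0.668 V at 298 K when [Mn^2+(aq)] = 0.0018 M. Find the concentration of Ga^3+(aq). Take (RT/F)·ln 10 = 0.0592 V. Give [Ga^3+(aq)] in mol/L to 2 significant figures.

0.0064 M

The Ga³⁺/Ga couple has the larger reduction potential, so it is the cathode: E°cell = −0.55 − (−1.18) = +0.63 V and n = 6.
Rearranging E = E° − (0.0592/n)·log Q gives log Q = 6(+0.63 − (+0.668))/0.0592 = −3.851.
Balancing electrons gives 2 Ga^3+(aq) + 3 Mn(s) → 2 Ga(s) + 3 Mn^2+(aq); thus Q = [Mn^2+(aq)]^3 / [Ga^3+(aq)]^2.
Isolating [Ga^3+(aq)] in Q = 10^{−3.851} yields log [Ga^3+(aq)] = −2.192, i.e. 0.0064 M.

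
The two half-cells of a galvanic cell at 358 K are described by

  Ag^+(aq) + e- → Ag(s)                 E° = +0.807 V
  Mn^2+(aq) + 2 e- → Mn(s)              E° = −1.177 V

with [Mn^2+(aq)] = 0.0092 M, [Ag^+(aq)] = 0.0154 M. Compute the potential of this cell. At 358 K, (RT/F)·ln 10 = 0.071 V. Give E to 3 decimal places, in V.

+1.928 V

The Ag⁺/Ag couple has the more positive E°, so it is the cathode; Mn²⁺/Mn is the anode.
E°cell = E°cat − E°an = +0.807 − (−1.177) = +1.984 V; n = 2.
The balanced reaction is 2 Ag^+(aq) + Mn(s) → 2 Ag(s) + Mn^2+(aq), so Q = [Mn^2+(aq)] / [Ag^+(aq)]^2 = 38.8 and log Q = 1.589.
E = E° − (0.071/n)·log Q = +1.984 − (0.071/2)(1.589) = +1.928 V.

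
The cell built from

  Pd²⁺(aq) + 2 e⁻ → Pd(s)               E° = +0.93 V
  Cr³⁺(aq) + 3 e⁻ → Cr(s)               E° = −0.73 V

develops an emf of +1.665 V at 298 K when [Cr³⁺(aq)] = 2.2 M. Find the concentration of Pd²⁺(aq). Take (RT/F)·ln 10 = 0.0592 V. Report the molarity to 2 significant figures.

With Pd²⁺/Pd at the cathode and Cr³⁺/Cr at the anode, E°cell = +0.93 − (−0.73) = +1.66 V (n = 6).
Since E = E° − (0.0592/n)·log Q, log Q = n(E° − E)/0.0592 = −0.507.
Balancing electrons gives 3 Pd²⁺(aq) + 2 Cr(s) → 3 Pd(s) + 2 Cr³⁺(aq); thus Q = [Cr³⁺(aq)]^2 / [Pd²⁺(aq)]^3.
Substituting the known concentrations and solving, log [Pd²⁺(aq)] = 0.397 and [Pd²⁺(aq)] = 2.5 M.

2.5 M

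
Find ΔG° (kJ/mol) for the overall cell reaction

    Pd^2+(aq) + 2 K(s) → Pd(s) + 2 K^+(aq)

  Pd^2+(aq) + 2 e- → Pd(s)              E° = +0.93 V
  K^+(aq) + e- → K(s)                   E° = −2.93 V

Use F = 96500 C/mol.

In the reaction as written Pd^2+(aq) is reduced, so the Pd²⁺/Pd couple is the cathode and K⁺/K is the anode.
E°cell = +0.93 − (−2.93) = +3.86 V; balancing electrons gives n = 2.
ΔG° = −nFE°cell = −(2)(96500)(+3.86) J/mol = −745 kJ/mol.

−745 kJ/mol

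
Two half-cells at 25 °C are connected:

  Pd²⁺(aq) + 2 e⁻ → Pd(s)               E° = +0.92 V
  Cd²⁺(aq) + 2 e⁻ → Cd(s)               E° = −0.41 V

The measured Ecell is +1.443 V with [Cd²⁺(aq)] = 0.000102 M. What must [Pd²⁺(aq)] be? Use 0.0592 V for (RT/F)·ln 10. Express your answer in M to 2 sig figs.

0.67 M

With Pd²⁺/Pd at the cathode and Cd²⁺/Cd at the anode, E°cell = +0.92 − (−0.41) = +1.33 V (n = 2).
From the Nernst equation, log Q = n(E° − E)/0.0592 = 2·(+1.33 − (+1.443))/0.0592 = −3.818.
The balanced reaction is Pd²⁺(aq) + Cd(s) → Pd(s) + Cd²⁺(aq), so Q = [Cd²⁺(aq)] / [Pd²⁺(aq)].
Solving for the unknown gives log [Pd²⁺(aq)] = −0.173, so [Pd²⁺(aq)] ≈ 0.67 M.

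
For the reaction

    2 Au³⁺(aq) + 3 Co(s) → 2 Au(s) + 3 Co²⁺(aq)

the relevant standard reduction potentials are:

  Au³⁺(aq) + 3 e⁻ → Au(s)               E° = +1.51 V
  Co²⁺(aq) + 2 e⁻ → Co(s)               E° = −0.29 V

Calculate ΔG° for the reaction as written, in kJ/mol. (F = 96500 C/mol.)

−1042 kJ/mol

In the reaction as written Au³⁺(aq) is reduced, so the Au³⁺/Au couple is the cathode and Co²⁺/Co is the anode.
E°cell = +1.51 − (−0.29) = +1.80 V; balancing electrons gives n = 6.
ΔG° = −nFE°cell = −(6)(96500)(+1.80) J/mol = −1042 kJ/mol.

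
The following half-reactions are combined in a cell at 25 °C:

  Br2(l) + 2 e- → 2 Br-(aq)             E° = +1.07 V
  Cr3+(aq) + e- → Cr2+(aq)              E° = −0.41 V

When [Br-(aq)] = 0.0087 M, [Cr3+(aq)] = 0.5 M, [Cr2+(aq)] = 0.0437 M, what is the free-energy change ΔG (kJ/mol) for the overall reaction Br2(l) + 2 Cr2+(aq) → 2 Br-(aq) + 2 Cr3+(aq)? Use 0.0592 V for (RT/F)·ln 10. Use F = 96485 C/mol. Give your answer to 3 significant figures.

E°cell = +1.07 − (−0.41) = +1.48 V; the balanced reaction transfers n = 2 electrons.
Q = ([Br-(aq)]^2·[Cr3+(aq)]^2) / [Cr2+(aq)]^2 = 0.00991, so log Q = −2.004 and E = +1.48 − (0.0592/2)(−2.004) = +1.5393 V.
ΔG = −nFE = −(2)(96485)(+1.5393) J/mol = −297 kJ/mol.

−297 kJ/mol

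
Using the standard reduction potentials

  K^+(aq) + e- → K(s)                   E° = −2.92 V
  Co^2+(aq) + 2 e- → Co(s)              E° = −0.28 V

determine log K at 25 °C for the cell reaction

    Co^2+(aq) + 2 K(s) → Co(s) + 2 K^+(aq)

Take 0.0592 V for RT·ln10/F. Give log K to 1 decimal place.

The Co²⁺/Co couple is reduced (cathode); E°cell = −0.28 − (−2.92) = +2.64 V with n = 2.
At equilibrium E = 0, so log K = nE°cell / 0.0592 = (2)(+2.64) / 0.0592 = 89.2.

log K = 89.2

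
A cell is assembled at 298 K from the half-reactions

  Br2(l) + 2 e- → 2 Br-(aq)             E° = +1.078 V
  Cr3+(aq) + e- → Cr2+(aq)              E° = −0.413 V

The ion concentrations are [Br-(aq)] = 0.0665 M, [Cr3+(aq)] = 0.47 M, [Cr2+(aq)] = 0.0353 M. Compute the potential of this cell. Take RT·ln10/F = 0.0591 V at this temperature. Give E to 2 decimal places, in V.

Since E°(Br₂/Br⁻) > E°(Cr³⁺/Cr²⁺), Br₂/Br⁻ serves as the cathode.
The standard potential is +1.078 − (−0.413) = +1.491 V and the balanced reaction transfers n = 2 electrons.
For the overall reaction Br2(l) + 2 Cr2+(aq) → 2 Br-(aq) + 2 Cr3+(aq), Q = ([Br-(aq)]^2·[Cr3+(aq)]^2) / [Cr2+(aq)]^2 = 0.784, giving log Q = −0.106.
Applying E = E° − (RT ln10/nF)·log Q gives +1.491 − (0.0591/2)(−0.106) = +1.49 V.

+1.49 V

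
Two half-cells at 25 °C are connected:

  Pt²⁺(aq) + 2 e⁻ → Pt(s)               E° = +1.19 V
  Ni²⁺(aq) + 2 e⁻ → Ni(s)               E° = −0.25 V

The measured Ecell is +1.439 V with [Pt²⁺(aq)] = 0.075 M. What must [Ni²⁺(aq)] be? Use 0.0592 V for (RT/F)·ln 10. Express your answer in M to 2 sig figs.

0.081 M

Pt²⁺/Pt is the cathode (higher E°); E°cell = +1.19 − (−0.25) = +1.44 V with n = 2.
Rearranging E = E° − (0.0592/n)·log Q gives log Q = 2(+1.44 − (+1.439))/0.0592 = 0.034.
Balancing electrons gives Pt²⁺(aq) + Ni(s) → Pt(s) + Ni²⁺(aq); thus Q = [Ni²⁺(aq)] / [Pt²⁺(aq)].
Solving for the unknown gives log [Ni²⁺(aq)] = −1.091, so [Ni²⁺(aq)] ≈ 0.081 M.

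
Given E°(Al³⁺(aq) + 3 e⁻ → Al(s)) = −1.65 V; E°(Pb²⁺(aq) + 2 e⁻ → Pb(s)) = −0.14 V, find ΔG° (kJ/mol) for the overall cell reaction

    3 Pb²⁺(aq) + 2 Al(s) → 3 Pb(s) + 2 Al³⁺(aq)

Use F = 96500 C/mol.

In the reaction as written Pb²⁺(aq) is reduced, so the Pb²⁺/Pb couple is the cathode and Al³⁺/Al is the anode.
E°cell = −0.14 − (−1.65) = +1.51 V; balancing electrons gives n = 6.
ΔG° = −nFE°cell = −(6)(96500)(+1.51) J/mol = −874 kJ/mol.

−874 kJ/mol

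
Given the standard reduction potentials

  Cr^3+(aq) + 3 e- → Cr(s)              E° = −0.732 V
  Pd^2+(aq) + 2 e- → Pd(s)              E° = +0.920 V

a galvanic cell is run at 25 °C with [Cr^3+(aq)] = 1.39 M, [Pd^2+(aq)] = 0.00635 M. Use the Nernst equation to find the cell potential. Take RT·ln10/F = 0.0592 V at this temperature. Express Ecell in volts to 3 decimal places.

The Pd²⁺/Pd couple has the more positive E°, so it is the cathode; Cr³⁺/Cr is the anode.
E°cell = E°cat − E°an = +0.920 − (−0.732) = +1.652 V; n = 6.
For the overall reaction 3 Pd^2+(aq) + 2 Cr(s) → 3 Pd(s) + 2 Cr^3+(aq), Q = [Cr^3+(aq)]^2 / [Pd^2+(aq)]^3 = 7.55×10^6, giving log Q = 6.878.
Applying E = E° − (RT ln10/nF)·log Q gives +1.652 − (0.0592/6)(6.878) = +1.584 V.

+1.584 V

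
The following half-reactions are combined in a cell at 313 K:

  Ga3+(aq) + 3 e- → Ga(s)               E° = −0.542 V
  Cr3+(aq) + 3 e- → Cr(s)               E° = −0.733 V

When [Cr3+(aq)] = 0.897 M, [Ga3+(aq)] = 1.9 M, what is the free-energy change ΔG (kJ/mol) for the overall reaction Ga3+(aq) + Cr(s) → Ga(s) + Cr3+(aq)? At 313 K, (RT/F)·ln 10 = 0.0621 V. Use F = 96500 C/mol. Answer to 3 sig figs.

With Ga³⁺/Ga reduced at the cathode, E°cell = −0.542 − (−0.733) = +0.191 V and n = 3.
Here Q = [Cr3+(aq)] / [Ga3+(aq)] = 0.472 (log Q = −0.326), giving E = +0.191 − (0.0621/3)·(−0.326) = +0.1977 V.
ΔG = −nFE = −(3)(96500)(+0.1977) J/mol = −57.2 kJ/mol.

−57.2 kJ/mol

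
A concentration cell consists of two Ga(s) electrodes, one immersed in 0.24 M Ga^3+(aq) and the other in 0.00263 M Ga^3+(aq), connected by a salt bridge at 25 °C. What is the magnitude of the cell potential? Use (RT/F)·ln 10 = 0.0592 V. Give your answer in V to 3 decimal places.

For a concentration cell E°cell = 0, since both electrodes use the same couple.
The compartment with the higher Ga^3+(aq) concentration (0.24 M) acts as the cathode; ions are reduced there and produced at the dilute (0.00263 M) anode.
With n = 3, Ecell = −(0.0592/3)·log([dilute]/[conc]) = −(0.0592/3)·log(0.00263/0.24) = +0.039 V.

0.039 V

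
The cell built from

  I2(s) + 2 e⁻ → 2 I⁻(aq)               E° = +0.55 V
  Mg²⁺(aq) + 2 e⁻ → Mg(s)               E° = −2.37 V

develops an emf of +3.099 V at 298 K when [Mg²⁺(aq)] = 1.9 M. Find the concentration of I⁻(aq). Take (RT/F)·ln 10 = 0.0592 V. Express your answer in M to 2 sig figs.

0.00069 M

With I₂/I⁻ at the cathode and Mg²⁺/Mg at the anode, E°cell = +0.55 − (−2.37) = +2.92 V (n = 2).
Since E = E° − (0.0592/n)·log Q, log Q = n(E° − E)/0.0592 = −6.047.
For I2(s) + Mg(s) → 2 I⁻(aq) + Mg²⁺(aq), the reaction quotient is Q = [I⁻(aq)]^2·[Mg²⁺(aq)].
Solving for the unknown gives log [I⁻(aq)] = −3.163, so [I⁻(aq)] ≈ 0.00069 M.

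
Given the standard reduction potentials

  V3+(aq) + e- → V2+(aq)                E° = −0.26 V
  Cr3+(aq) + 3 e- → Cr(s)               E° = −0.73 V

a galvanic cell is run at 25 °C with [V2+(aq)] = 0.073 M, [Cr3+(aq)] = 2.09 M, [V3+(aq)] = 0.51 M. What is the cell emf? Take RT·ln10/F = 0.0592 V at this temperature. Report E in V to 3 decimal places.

Since E°(V³⁺/V²⁺) > E°(Cr³⁺/Cr), V³⁺/V²⁺ serves as the cathode.
E°cell = −0.26 − (−0.73) = +0.47 V, with n = 3 electrons transferred.
For the overall reaction 3 V3+(aq) + Cr(s) → 3 V2+(aq) + Cr3+(aq), Q = ([V2+(aq)]^3·[Cr3+(aq)]) / [V3+(aq)]^3 = 0.00613, giving log Q = −2.213.
Applying E = E° − (RT ln10/nF)·log Q gives +0.47 − (0.0592/3)(−2.213) = +0.514 V.

+0.514 V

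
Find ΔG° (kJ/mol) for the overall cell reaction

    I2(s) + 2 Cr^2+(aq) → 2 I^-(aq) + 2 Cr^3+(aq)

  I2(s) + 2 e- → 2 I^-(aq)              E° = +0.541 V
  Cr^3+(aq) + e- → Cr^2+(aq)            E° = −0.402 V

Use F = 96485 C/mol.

In the reaction as written I2(s) is reduced, so the I₂/I⁻ couple is the cathode and Cr³⁺/Cr²⁺ is the anode.
E°cell = +0.541 − (−0.402) = +0.943 V; balancing electrons gives n = 2.
ΔG° = −nFE°cell = −(2)(96485)(+0.943) J/mol = −182 kJ/mol.

−182 kJ/mol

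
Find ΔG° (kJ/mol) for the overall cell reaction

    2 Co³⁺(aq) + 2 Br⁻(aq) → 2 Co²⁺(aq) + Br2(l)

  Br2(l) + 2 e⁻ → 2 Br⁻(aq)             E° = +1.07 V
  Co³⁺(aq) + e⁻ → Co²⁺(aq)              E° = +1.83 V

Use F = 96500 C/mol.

In the reaction as written Co³⁺(aq) is reduced, so the Co³⁺/Co²⁺ couple is the cathode and Br₂/Br⁻ is the anode.
E°cell = +1.83 − (+1.07) = +0.76 V; balancing electrons gives n = 2.
ΔG° = −nFE°cell = −(2)(96500)(+0.76) J/mol = −147 kJ/mol.

−147 kJ/mol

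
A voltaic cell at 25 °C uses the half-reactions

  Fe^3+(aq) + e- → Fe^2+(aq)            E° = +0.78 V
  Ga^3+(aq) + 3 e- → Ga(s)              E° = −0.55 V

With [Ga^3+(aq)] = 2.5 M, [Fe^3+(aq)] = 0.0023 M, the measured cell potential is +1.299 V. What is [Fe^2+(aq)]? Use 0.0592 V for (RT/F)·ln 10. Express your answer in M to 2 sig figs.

0.0057 M

Fe³⁺/Fe²⁺ is the cathode (higher E°); E°cell = +0.78 − (−0.55) = +1.33 V with n = 3.
From the Nernst equation, log Q = n(E° − E)/0.0592 = 3·(+1.33 − (+1.299))/0.0592 = 1.571.
Balancing electrons gives 3 Fe^3+(aq) + Ga(s) → 3 Fe^2+(aq) + Ga^3+(aq); thus Q = ([Fe^2+(aq)]^3·[Ga^3+(aq)]) / [Fe^3+(aq)]^3.
Solving for the unknown gives log [Fe^2+(aq)] = −2.247, so [Fe^2+(aq)] ≈ 0.0057 M.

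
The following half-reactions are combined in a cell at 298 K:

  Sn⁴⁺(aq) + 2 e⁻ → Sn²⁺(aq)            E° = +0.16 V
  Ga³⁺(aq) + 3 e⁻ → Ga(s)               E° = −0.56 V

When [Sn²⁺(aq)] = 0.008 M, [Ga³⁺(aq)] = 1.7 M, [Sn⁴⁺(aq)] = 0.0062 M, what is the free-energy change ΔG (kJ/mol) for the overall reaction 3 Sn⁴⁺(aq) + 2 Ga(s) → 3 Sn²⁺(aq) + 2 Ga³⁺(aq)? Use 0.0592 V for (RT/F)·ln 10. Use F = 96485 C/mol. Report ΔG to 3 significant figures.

The standard cell potential is +0.16 − (−0.56) = +0.72 V, with n = 6 electrons in the balanced equation.
Here Q = ([Sn²⁺(aq)]^3·[Ga³⁺(aq)]^2) / [Sn⁴⁺(aq)]^3 = 6.21 (log Q = 0.793), giving E = +0.72 − (0.0592/6)·(0.793) = +0.7122 V.
Finally ΔG = −nFE = −(6)(96485 C/mol)(+0.7122 V) = −412 kJ/mol.

−412 kJ/mol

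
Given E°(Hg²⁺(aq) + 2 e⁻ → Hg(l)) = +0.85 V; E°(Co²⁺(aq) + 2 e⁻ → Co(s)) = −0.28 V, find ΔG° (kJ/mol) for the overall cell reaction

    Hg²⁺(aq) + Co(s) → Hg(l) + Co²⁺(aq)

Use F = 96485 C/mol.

−218 kJ/mol

In the reaction as written Hg²⁺(aq) is reduced, so the Hg²⁺/Hg couple is the cathode and Co²⁺/Co is the anode.
E°cell = +0.85 − (−0.28) = +1.13 V; balancing electrons gives n = 2.
ΔG° = −nFE°cell = −(2)(96485)(+1.13) J/mol = −218 kJ/mol.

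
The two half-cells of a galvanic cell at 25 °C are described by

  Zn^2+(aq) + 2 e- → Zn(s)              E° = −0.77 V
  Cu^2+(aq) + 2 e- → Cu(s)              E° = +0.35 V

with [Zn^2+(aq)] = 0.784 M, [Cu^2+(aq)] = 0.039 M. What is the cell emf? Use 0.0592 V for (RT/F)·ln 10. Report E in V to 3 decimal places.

+1.081 V

The Cu²⁺/Cu couple has the more positive E°, so it is the cathode; Zn²⁺/Zn is the anode.
E°cell = E°cat − E°an = +0.35 − (−0.77) = +1.12 V; n = 2.
Balancing gives Cu^2+(aq) + Zn(s) → Cu(s) + Zn^2+(aq); hence Q = [Zn^2+(aq)] / [Cu^2+(aq)] = 20.1 (log Q = 1.303).
By the Nernst equation, E = +1.12 − (0.0592/2)·(1.303) = +1.081 V.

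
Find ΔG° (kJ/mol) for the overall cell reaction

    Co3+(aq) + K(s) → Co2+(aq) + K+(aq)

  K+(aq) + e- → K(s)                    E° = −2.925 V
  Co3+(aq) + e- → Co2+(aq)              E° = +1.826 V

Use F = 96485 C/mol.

In the reaction as written Co3+(aq) is reduced, so the Co³⁺/Co²⁺ couple is the cathode and K⁺/K is the anode.
E°cell = +1.826 − (−2.925) = +4.751 V; balancing electrons gives n = 1.
ΔG° = −nFE°cell = −(1)(96485)(+4.751) J/mol = −458 kJ/mol.

−458 kJ/mol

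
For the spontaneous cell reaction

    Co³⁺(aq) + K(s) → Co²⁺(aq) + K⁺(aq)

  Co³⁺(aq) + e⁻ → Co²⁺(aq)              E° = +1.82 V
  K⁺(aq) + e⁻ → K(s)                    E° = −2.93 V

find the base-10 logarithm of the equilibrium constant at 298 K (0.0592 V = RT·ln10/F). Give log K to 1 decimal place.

log K = 80.2

The Co³⁺/Co²⁺ couple is reduced (cathode); E°cell = +1.82 − (−2.93) = +4.75 V with n = 1.
At equilibrium E = 0, so log K = nE°cell / 0.0592 = (1)(+4.75) / 0.0592 = 80.2.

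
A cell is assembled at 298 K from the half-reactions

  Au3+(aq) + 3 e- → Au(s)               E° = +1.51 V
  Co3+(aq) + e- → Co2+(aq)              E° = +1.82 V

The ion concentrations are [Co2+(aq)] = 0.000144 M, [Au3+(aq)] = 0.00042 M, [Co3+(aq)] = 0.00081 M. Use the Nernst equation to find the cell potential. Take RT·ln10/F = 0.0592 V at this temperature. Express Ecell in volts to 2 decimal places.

Since E°(Co³⁺/Co²⁺) > E°(Au³⁺/Au), Co³⁺/Co²⁺ serves as the cathode.
The standard potential is +1.82 − (+1.51) = +0.31 V and the balanced reaction transfers n = 3 electrons.
For the overall reaction 3 Co3+(aq) + Au(s) → 3 Co2+(aq) + Au3+(aq), Q = ([Co2+(aq)]^3·[Au3+(aq)]) / [Co3+(aq)]^3 = 2.36×10^−6, giving log Q = −5.627.
E = E° − (0.0592/n)·log Q = +0.31 − (0.0592/3)(−5.627) = +0.42 V.

+0.42 V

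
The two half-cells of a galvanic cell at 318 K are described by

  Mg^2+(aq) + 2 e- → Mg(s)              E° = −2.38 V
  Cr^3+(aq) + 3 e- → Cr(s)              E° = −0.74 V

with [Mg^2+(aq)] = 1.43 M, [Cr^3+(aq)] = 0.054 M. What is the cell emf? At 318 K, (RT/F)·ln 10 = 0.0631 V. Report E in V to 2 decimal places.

Since E°(Cr³⁺/Cr) > E°(Mg²⁺/Mg), Cr³⁺/Cr serves as the cathode.
E°cell = E°cat − E°an = −0.74 − (−2.38) = +1.64 V; n = 6.
Balancing gives 2 Cr^3+(aq) + 3 Mg(s) → 2 Cr(s) + 3 Mg^2+(aq); hence Q = [Mg^2+(aq)]^3 / [Cr^3+(aq)]^2 = 1×10^3 (log Q = 3.001).
E = E° − (0.0631/n)·log Q = +1.64 − (0.0631/6)(3.001) = +1.61 V.

+1.61 V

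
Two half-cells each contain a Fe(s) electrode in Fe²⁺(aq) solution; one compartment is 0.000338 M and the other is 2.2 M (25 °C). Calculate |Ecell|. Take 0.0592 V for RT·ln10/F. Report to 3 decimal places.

0.113 V

For a concentration cell E°cell = 0, since both electrodes use the same couple.
The compartment with the higher Fe²⁺(aq) concentration (2.2 M) acts as the cathode; ions are reduced there and produced at the dilute (0.000338 M) anode.
With n = 2, Ecell = −(0.0592/2)·log([dilute]/[conc]) = −(0.0592/2)·log(0.000338/2.2) = +0.113 V.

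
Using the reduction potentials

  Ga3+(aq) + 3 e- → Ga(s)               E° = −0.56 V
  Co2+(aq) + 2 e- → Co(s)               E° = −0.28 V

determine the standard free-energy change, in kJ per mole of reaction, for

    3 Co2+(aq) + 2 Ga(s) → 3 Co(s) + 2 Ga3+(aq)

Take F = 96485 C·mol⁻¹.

In the reaction as written Co2+(aq) is reduced, so the Co²⁺/Co couple is the cathode and Ga³⁺/Ga is the anode.
E°cell = −0.28 − (−0.56) = +0.28 V; balancing electrons gives n = 6.
ΔG° = −nFE°cell = −(6)(96485)(+0.28) J/mol = −162 kJ/mol.

−162 kJ/mol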